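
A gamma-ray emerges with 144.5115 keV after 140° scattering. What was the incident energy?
288.7001 keV

Convert final energy to wavelength (hc ≈ 1239.842 keV·pm):
λ' = hc/E' = 1239.842 / 144.5115 = 8.5795 pm

Calculate the Compton shift:
Δλ = λ_C(1 - cos(140°))
Δλ = 2.4263 × (1 - cos(140°))
Δλ = 4.2850 pm

Initial wavelength:
λ = λ' - Δλ = 8.5795 - 4.2850 = 4.2946 pm

Initial energy:
E = hc/λ = 1239.842 / 4.2946 = 288.7001 keV

(Intermediate values are shown rounded; full precision is carried through to the final answer.)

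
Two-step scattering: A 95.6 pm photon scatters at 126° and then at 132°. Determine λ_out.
103.5023 pm

Apply Compton shift twice:

First scattering at θ₁ = 126°:
Δλ₁ = λ_C(1 - cos(126°))
Δλ₁ = 2.4263 × 1.5878
Δλ₁ = 3.8525 pm

After first scattering:
λ₁ = 95.6 + 3.8525 = 99.4525 pm

Second scattering at θ₂ = 132°:
Δλ₂ = λ_C(1 - cos(132°))
Δλ₂ = 2.4263 × 1.6691
Δλ₂ = 4.0498 pm

Final wavelength:
λ₂ = 99.4525 + 4.0498 = 103.5023 pm

Total shift: Δλ_total = 3.8525 + 4.0498 = 7.9023 pm

(Intermediate values are shown rounded; full precision is carried through to the final answer.)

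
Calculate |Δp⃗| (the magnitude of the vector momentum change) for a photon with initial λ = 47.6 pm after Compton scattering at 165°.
2.6346e-23 kg·m/s

Photon momentum magnitude is p = h/λ.

Initial momentum:
p₀ = h/λ = 6.6261e-34/4.7600e-11 = 1.3920e-23 kg·m/s

After scattering:
λ' = λ + Δλ = 47.6 + 4.7699 = 52.3699 pm
p' = h/λ' = 6.6261e-34/5.2370e-11 = 1.2652e-23 kg·m/s

Momentum is a vector; the scattered photon's direction makes angle θ = 165° with the incident direction. The magnitude of the vector change Δp⃗ = p⃗₀ − p⃗' is found from the law of cosines:
|Δp⃗|² = p₀² + p'² − 2p₀p'cos θ
|Δp⃗|² = (1.3920e-23)² + (1.2652e-23)² − 2·1.3920e-23·1.2652e-23·cos(165°)
|Δp⃗| = 2.6346e-23 kg·m/s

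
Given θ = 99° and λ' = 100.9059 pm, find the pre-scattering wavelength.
98.1000 pm

From λ' = λ + Δλ, we have λ = λ' - Δλ

First calculate the Compton shift:
Δλ = λ_C(1 - cos θ)
Δλ = 2.4263 × (1 - cos(99°))
Δλ = 2.4263 × 1.1564
Δλ = 2.8059 pm

Initial wavelength:
λ = λ' - Δλ
λ = 100.9059 - 2.8059
λ = 98.1000 pm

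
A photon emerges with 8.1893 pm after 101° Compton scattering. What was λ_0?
5.3000 pm

From λ' = λ + Δλ, we have λ = λ' - Δλ

First calculate the Compton shift:
Δλ = λ_C(1 - cos θ)
Δλ = 2.4263 × (1 - cos(101°))
Δλ = 2.4263 × 1.1908
Δλ = 2.8893 pm

Initial wavelength:
λ = λ' - Δλ
λ = 8.1893 - 2.8893
λ = 5.3000 pm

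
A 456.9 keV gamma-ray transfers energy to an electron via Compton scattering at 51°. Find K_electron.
113.7367 keV

By energy conservation: K_e = E_initial - E_final

First find the scattered photon energy:
Initial wavelength: λ = hc/E = 2.7136 pm
Compton shift: Δλ = λ_C(1 - cos(51°)) = 0.8994 pm
Final wavelength: λ' = 2.7136 + 0.8994 = 3.6130 pm
Final photon energy: E' = hc/λ' = 343.1633 keV

Electron kinetic energy:
K_e = E - E' = 456.9000 - 343.1633 = 113.7367 keV

(Intermediate values are shown rounded; full precision is carried through to the final answer.)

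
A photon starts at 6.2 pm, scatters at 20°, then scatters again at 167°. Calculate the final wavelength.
11.1368 pm

Apply Compton shift twice:

First scattering at θ₁ = 20°:
Δλ₁ = λ_C(1 - cos(20°))
Δλ₁ = 2.4263 × 0.0603
Δλ₁ = 0.1463 pm

After first scattering:
λ₁ = 6.2 + 0.1463 = 6.3463 pm

Second scattering at θ₂ = 167°:
Δλ₂ = λ_C(1 - cos(167°))
Δλ₂ = 2.4263 × 1.9744
Δλ₂ = 4.7904 pm

Final wavelength:
λ₂ = 6.3463 + 4.7904 = 11.1368 pm

Total shift: Δλ_total = 0.1463 + 4.7904 = 4.9368 pm

(Intermediate values are shown rounded; full precision is carried through to the final answer.)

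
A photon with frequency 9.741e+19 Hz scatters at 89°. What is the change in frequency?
4.252e+19 Hz (decrease)

Convert frequency to wavelength (c = 299792458 m/s):
λ₀ = c/f₀ = 299792458/9.741e+19 = 3.0776353e-12 m = 3.0776 pm

Calculate Compton shift:
Δλ = λ_C(1 - cos(89°)) = 2.3840 pm

Final wavelength:
λ' = λ₀ + Δλ = 3.0776 + 2.3840 = 5.4616 pm

Final frequency:
f' = c/λ' = 299792458/5.4616006e-12 = 5.4890952e+19 Hz

Frequency shift (decrease):
Δf = f₀ - f' = 9.741e+19 - 5.4890952e+19 = 4.252e+19 Hz

(Intermediate values are shown rounded; full precision is carried through to the final answer.)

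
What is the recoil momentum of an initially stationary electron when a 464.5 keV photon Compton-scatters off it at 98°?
2.9142e-22 kg·m/s

The electron is initially at rest, so by conservation of momentum:
p⃗_e = p⃗₀ − p⃗'  (incident photon momentum minus scattered photon momentum)

Photon momentum magnitudes (p = h/λ = E/c):
λ₀ = hc/E₀ = 2.6692 pm → p₀ = h/λ₀ = 2.4824e-22 kg·m/s
Δλ = λ_C(1 − cos 98°) = 2.7640 pm
λ' = 5.4332 pm → p' = h/λ' = 1.2196e-22 kg·m/s

The scattered photon makes angle θ = 98° with the incident direction, so by the law of cosines:
|p⃗_e|² = p₀² + p'² − 2p₀p'cos θ
|p⃗_e|² = (2.4824e-22)² + (1.2196e-22)² − 2·2.4824e-22·1.2196e-22·cos(98°)
|p⃗_e| = 2.9142e-22 kg·m/s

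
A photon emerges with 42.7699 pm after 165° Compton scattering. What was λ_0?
38.0000 pm

From λ' = λ + Δλ, we have λ = λ' - Δλ

First calculate the Compton shift:
Δλ = λ_C(1 - cos θ)
Δλ = 2.4263 × (1 - cos(165°))
Δλ = 2.4263 × 1.9659
Δλ = 4.7699 pm

Initial wavelength:
λ = λ' - Δλ
λ = 42.7699 - 4.7699
λ = 38.0000 pm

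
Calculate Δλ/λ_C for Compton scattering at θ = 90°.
1.0000 λ_C

The Compton shift formula is:
Δλ = λ_C(1 - cos θ)

Dividing both sides by λ_C:
Δλ/λ_C = 1 - cos θ

For θ = 90°:
Δλ/λ_C = 1 - cos(90°)
Δλ/λ_C = 1 - 0.0000
Δλ/λ_C = 1.0000

This means the shift is 1.0000 × λ_C = 2.4263 pm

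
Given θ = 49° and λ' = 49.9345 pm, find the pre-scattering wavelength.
49.1000 pm

From λ' = λ + Δλ, we have λ = λ' - Δλ

First calculate the Compton shift:
Δλ = λ_C(1 - cos θ)
Δλ = 2.4263 × (1 - cos(49°))
Δλ = 2.4263 × 0.3439
Δλ = 0.8345 pm

Initial wavelength:
λ = λ' - Δλ
λ = 49.9345 - 0.8345
λ = 49.1000 pm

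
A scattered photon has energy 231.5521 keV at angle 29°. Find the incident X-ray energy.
245.5000 keV

Convert final energy to wavelength (hc ≈ 1239.842 keV·pm):
λ' = hc/E' = 1239.842 / 231.5521 = 5.3545 pm

Calculate the Compton shift:
Δλ = λ_C(1 - cos(29°))
Δλ = 2.4263 × (1 - cos(29°))
Δλ = 0.3042 pm

Initial wavelength:
λ = λ' - Δλ = 5.3545 - 0.3042 = 5.0503 pm

Initial energy:
E = hc/λ = 1239.842 / 5.0503 = 245.5000 keV

(Intermediate values are shown rounded; full precision is carried through to the final answer.)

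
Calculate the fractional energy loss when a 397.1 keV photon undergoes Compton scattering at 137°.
0.5736 (or 57.36%)

Calculate initial and final photon energies:

Initial: E₀ = 397.1 keV → λ₀ = 3.1222 pm
Compton shift: Δλ = 4.2008 pm
Final wavelength: λ' = 7.3230 pm
Final energy: E' = 169.3070 keV

Fractional energy loss:
(E₀ - E')/E₀ = (397.1000 - 169.3070)/397.1000
= 227.7930/397.1000
= 0.5736
= 57.36%

(Intermediate values are shown rounded; full precision is carried through to the final answer.)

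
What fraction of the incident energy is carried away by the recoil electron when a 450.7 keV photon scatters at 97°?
0.4974 (or 49.74%)

Calculate initial and final photon energies:

Initial: E₀ = 450.7 keV → λ₀ = 2.7509 pm
Compton shift: Δλ = 2.7220 pm
Final wavelength: λ' = 5.4729 pm
Final energy: E' = 226.5409 keV

Fractional energy loss:
(E₀ - E')/E₀ = (450.7000 - 226.5409)/450.7000
= 224.1591/450.7000
= 0.4974
= 49.74%

(Intermediate values are shown rounded; full precision is carried through to the final answer.)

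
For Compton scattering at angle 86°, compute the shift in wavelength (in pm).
2.2571 pm

Using the Compton scattering formula:
Δλ = λ_C(1 - cos θ)

where λ_C = h/(m_e·c) ≈ 2.4263 pm is the Compton wavelength of an electron.

For θ = 86°:
cos(86°) = 0.0698
1 - cos(86°) = 0.9302

Δλ = 2.4263 × 0.9302
Δλ = 2.2571 pm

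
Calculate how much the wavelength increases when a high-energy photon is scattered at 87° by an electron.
2.2993 pm

Using the Compton scattering formula:
Δλ = λ_C(1 - cos θ)

where λ_C = h/(m_e·c) ≈ 2.4263 pm is the Compton wavelength of an electron.

For θ = 87°:
cos(87°) = 0.0523
1 - cos(87°) = 0.9477

Δλ = 2.4263 × 0.9477
Δλ = 2.2993 pm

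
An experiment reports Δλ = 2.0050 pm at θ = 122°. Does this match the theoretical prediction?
No, inconsistent

Calculate the expected shift for θ = 122°:

Δλ_expected = λ_C(1 - cos(122°))
Δλ_expected = 2.4263 × (1 - cos(122°))
Δλ_expected = 2.4263 × 1.5299
Δλ_expected = 3.7121 pm

Given shift: 2.0050 pm
Expected shift: 3.7121 pm
Difference: 1.7071 pm

The values do not match. The given shift corresponds to θ ≈ 80.0°, not 122°.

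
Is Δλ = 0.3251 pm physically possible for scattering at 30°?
Yes, consistent

Calculate the expected shift for θ = 30°:

Δλ_expected = λ_C(1 - cos(30°))
Δλ_expected = 2.4263 × (1 - cos(30°))
Δλ_expected = 2.4263 × 0.1340
Δλ_expected = 0.3251 pm

Given shift: 0.3251 pm
Expected shift: 0.3251 pm
Difference: 0.0000 pm

The values match. This is consistent with Compton scattering at the stated angle.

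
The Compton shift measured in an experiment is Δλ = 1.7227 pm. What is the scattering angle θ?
73.14°

From the Compton formula Δλ = λ_C(1 - cos θ), we can solve for θ:

cos θ = 1 - Δλ/λ_C

Given:
- Δλ = 1.7227 pm
- λ_C = h/(m_e·c) ≈ 2.42631024 pm

cos θ = 1 - 1.7227/2.42631024
cos θ = 1 - 0.710008
cos θ = 0.289992

θ = arccos(0.289992)
θ = 73.14°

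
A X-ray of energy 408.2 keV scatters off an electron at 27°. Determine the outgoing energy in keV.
375.5058 keV

First convert energy to wavelength:
λ = hc/E, with hc ≈ 1239.842 keV·pm (i.e. 1239.842 eV·nm)

For E = 408.2 keV = 408200 eV:
λ = 1239.842 keV·pm / 408.2 keV
λ = 3.0373 pm

Calculate the Compton shift:
Δλ = λ_C(1 - cos(27°)) = 2.4263 × 0.1090
Δλ = 0.2645 pm

Final wavelength:
λ' = 3.0373 + 0.2645 = 3.3018 pm

Final energy:
E' = hc/λ' = 1239.842 / 3.3018 = 375.5058 keV

(Intermediate values are shown rounded; full precision is carried through to the final answer.)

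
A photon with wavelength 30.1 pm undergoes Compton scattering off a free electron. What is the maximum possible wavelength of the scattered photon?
34.9526 pm (at θ = 180°)

The Compton shift is Δλ = λ_C(1 − cos θ).

Since cos θ ranges from −1 to 1, the factor (1 − cos θ) ranges from 0 to 2; the maximum shift occurs at θ = 180° (backscattering):
Δλ_max = 2λ_C = 2 × 2.4263 pm = 4.8526 pm

Maximum scattered wavelength:
λ'_max = λ₀ + Δλ_max = 30.1 + 4.8526 = 34.9526 pm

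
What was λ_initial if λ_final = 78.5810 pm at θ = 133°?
74.5000 pm

From λ' = λ + Δλ, we have λ = λ' - Δλ

First calculate the Compton shift:
Δλ = λ_C(1 - cos θ)
Δλ = 2.4263 × (1 - cos(133°))
Δλ = 2.4263 × 1.6820
Δλ = 4.0810 pm

Initial wavelength:
λ = λ' - Δλ
λ = 78.5810 - 4.0810
λ = 74.5000 pm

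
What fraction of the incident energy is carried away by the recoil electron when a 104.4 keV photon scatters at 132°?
0.2543 (or 25.43%)

Calculate initial and final photon energies:

Initial: E₀ = 104.4 keV → λ₀ = 11.8759 pm
Compton shift: Δλ = 4.0498 pm
Final wavelength: λ' = 15.9257 pm
Final energy: E' = 77.8516 keV

Fractional energy loss:
(E₀ - E')/E₀ = (104.4000 - 77.8516)/104.4000
= 26.5484/104.4000
= 0.2543
= 25.43%

(Intermediate values are shown rounded; full precision is carried through to the final answer.)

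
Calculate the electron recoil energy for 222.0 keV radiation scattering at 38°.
18.7214 keV

By energy conservation: K_e = E_initial - E_final

First find the scattered photon energy:
Initial wavelength: λ = hc/E = 5.5849 pm
Compton shift: Δλ = λ_C(1 - cos(38°)) = 0.5144 pm
Final wavelength: λ' = 5.5849 + 0.5144 = 6.0992 pm
Final photon energy: E' = hc/λ' = 203.2786 keV

Electron kinetic energy:
K_e = E - E' = 222.0000 - 203.2786 = 18.7214 keV

(Intermediate values are shown rounded; full precision is carried through to the final answer.)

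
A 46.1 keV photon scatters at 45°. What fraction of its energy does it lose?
0.0257 (or 2.57%)

Calculate initial and final photon energies:

Initial: E₀ = 46.1 keV → λ₀ = 26.8946 pm
Compton shift: Δλ = 0.7106 pm
Final wavelength: λ' = 27.6053 pm
Final energy: E' = 44.9132 keV

Fractional energy loss:
(E₀ - E')/E₀ = (46.1000 - 44.9132)/46.1000
= 1.1868/46.1000
= 0.0257
= 2.57%

(Intermediate values are shown rounded; full precision is carried through to the final answer.)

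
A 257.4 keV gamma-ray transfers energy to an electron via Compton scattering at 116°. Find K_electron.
108.1424 keV

By energy conservation: K_e = E_initial - E_final

First find the scattered photon energy:
Initial wavelength: λ = hc/E = 4.8168 pm
Compton shift: Δλ = λ_C(1 - cos(116°)) = 3.4899 pm
Final wavelength: λ' = 4.8168 + 3.4899 = 8.3067 pm
Final photon energy: E' = hc/λ' = 149.2576 keV

Electron kinetic energy:
K_e = E - E' = 257.4000 - 149.2576 = 108.1424 keV

(Intermediate values are shown rounded; full precision is carried through to the final answer.)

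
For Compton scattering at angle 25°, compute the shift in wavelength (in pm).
0.2273 pm

Using the Compton scattering formula:
Δλ = λ_C(1 - cos θ)

where λ_C = h/(m_e·c) ≈ 2.4263 pm is the Compton wavelength of an electron.

For θ = 25°:
cos(25°) = 0.9063
1 - cos(25°) = 0.0937

Δλ = 2.4263 × 0.0937
Δλ = 0.2273 pm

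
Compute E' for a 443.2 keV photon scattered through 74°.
272.1933 keV

First convert energy to wavelength:
λ = hc/E, with hc ≈ 1239.842 keV·pm (i.e. 1239.842 eV·nm)

For E = 443.2 keV = 443200 eV:
λ = 1239.842 keV·pm / 443.2 keV
λ = 2.7975 pm

Calculate the Compton shift:
Δλ = λ_C(1 - cos(74°)) = 2.4263 × 0.7244
Δλ = 1.7575 pm

Final wavelength:
λ' = 2.7975 + 1.7575 = 4.5550 pm

Final energy:
E' = hc/λ' = 1239.842 / 4.5550 = 272.1933 keV

(Intermediate values are shown rounded; full precision is carried through to the final answer.)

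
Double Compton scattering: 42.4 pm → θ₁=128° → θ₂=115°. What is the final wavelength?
49.7718 pm

Apply Compton shift twice:

First scattering at θ₁ = 128°:
Δλ₁ = λ_C(1 - cos(128°))
Δλ₁ = 2.4263 × 1.6157
Δλ₁ = 3.9201 pm

After first scattering:
λ₁ = 42.4 + 3.9201 = 46.3201 pm

Second scattering at θ₂ = 115°:
Δλ₂ = λ_C(1 - cos(115°))
Δλ₂ = 2.4263 × 1.4226
Δλ₂ = 3.4517 pm

Final wavelength:
λ₂ = 46.3201 + 3.4517 = 49.7718 pm

Total shift: Δλ_total = 3.9201 + 3.4517 = 7.3718 pm

(Intermediate values are shown rounded; full precision is carried through to the final answer.)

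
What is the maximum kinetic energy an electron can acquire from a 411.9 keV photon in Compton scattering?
254.2130 keV

Maximum energy transfer occurs at θ = 180° (backscattering).

Initial photon: E₀ = 411.9 keV → λ₀ = 3.0101 pm

Maximum Compton shift (at 180°):
Δλ_max = 2λ_C = 2 × 2.4263 = 4.8526 pm

Final wavelength:
λ' = 3.0101 + 4.8526 = 7.8627 pm

Minimum photon energy (maximum energy to electron):
E'_min = hc/λ' = 157.6870 keV

Maximum electron kinetic energy:
K_max = E₀ - E'_min = 411.9000 - 157.6870 = 254.2130 keV

(Intermediate values are shown rounded; full precision is carried through to the final answer.)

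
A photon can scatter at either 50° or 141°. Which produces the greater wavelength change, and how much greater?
141° produces the larger shift by a factor of 4.975

Calculate both shifts using Δλ = λ_C(1 - cos θ):

For θ₁ = 50°:
Δλ₁ = 2.4263 × (1 - cos(50°))
Δλ₁ = 2.4263 × 0.3572
Δλ₁ = 0.8667 pm

For θ₂ = 141°:
Δλ₂ = 2.4263 × (1 - cos(141°))
Δλ₂ = 2.4263 × 1.7771
Δλ₂ = 4.3119 pm

The 141° angle produces the larger shift.
Ratio: 4.3119/0.8667 = 4.975

(Intermediate values are shown rounded; full precision is carried through to the final answer.)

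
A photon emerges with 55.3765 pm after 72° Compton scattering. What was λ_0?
53.7000 pm

From λ' = λ + Δλ, we have λ = λ' - Δλ

First calculate the Compton shift:
Δλ = λ_C(1 - cos θ)
Δλ = 2.4263 × (1 - cos(72°))
Δλ = 2.4263 × 0.6910
Δλ = 1.6765 pm

Initial wavelength:
λ = λ' - Δλ
λ = 55.3765 - 1.6765
λ = 53.7000 pm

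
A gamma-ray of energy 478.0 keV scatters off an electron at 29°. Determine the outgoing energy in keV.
427.8234 keV

First convert energy to wavelength:
λ = hc/E, with hc ≈ 1239.842 keV·pm (i.e. 1239.842 eV·nm)

For E = 478.0 keV = 478000 eV:
λ = 1239.842 keV·pm / 478.0 keV
λ = 2.5938 pm

Calculate the Compton shift:
Δλ = λ_C(1 - cos(29°)) = 2.4263 × 0.1254
Δλ = 0.3042 pm

Final wavelength:
λ' = 2.5938 + 0.3042 = 2.8980 pm

Final energy:
E' = hc/λ' = 1239.842 / 2.8980 = 427.8234 keV

(Intermediate values are shown rounded; full precision is carried through to the final answer.)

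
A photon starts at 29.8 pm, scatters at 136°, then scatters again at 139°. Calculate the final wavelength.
38.2291 pm

Apply Compton shift twice:

First scattering at θ₁ = 136°:
Δλ₁ = λ_C(1 - cos(136°))
Δλ₁ = 2.4263 × 1.7193
Δλ₁ = 4.1717 pm

After first scattering:
λ₁ = 29.8 + 4.1717 = 33.9717 pm

Second scattering at θ₂ = 139°:
Δλ₂ = λ_C(1 - cos(139°))
Δλ₂ = 2.4263 × 1.7547
Δλ₂ = 4.2575 pm

Final wavelength:
λ₂ = 33.9717 + 4.2575 = 38.2291 pm

Total shift: Δλ_total = 4.1717 + 4.2575 = 8.4291 pm

(Intermediate values are shown rounded; full precision is carried through to the final answer.)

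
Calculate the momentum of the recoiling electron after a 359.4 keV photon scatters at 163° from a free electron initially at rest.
2.7042e-22 kg·m/s

The electron is initially at rest, so by conservation of momentum:
p⃗_e = p⃗₀ − p⃗'  (incident photon momentum minus scattered photon momentum)

Photon momentum magnitudes (p = h/λ = E/c):
λ₀ = hc/E₀ = 3.4498 pm → p₀ = h/λ₀ = 1.9207e-22 kg·m/s
Δλ = λ_C(1 − cos 163°) = 4.7466 pm
λ' = 8.1964 pm → p' = h/λ' = 8.0842e-23 kg·m/s

The scattered photon makes angle θ = 163° with the incident direction, so by the law of cosines:
|p⃗_e|² = p₀² + p'² − 2p₀p'cos θ
|p⃗_e|² = (1.9207e-22)² + (8.0842e-23)² − 2·1.9207e-22·8.0842e-23·cos(163°)
|p⃗_e| = 2.7042e-22 kg·m/s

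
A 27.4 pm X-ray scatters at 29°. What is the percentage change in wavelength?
1.1103%

Calculate the Compton shift:
Δλ = λ_C(1 - cos(29°))
Δλ = 2.4263 × (1 - cos(29°))
Δλ = 2.4263 × 0.1254
Δλ = 0.3042 pm

Percentage change:
(Δλ/λ₀) × 100 = (0.3042/27.4) × 100
= 1.1103%

(Intermediate values are shown rounded; full precision is carried through to the final answer.)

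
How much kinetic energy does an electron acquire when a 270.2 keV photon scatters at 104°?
107.1036 keV

By energy conservation: K_e = E_initial - E_final

First find the scattered photon energy:
Initial wavelength: λ = hc/E = 4.5886 pm
Compton shift: Δλ = λ_C(1 - cos(104°)) = 3.0133 pm
Final wavelength: λ' = 4.5886 + 3.0133 = 7.6019 pm
Final photon energy: E' = hc/λ' = 163.0964 keV

Electron kinetic energy:
K_e = E - E' = 270.2000 - 163.0964 = 107.1036 keV

(Intermediate values are shown rounded; full precision is carried through to the final answer.)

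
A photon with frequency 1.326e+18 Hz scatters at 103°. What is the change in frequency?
1.721e+16 Hz (decrease)

Convert frequency to wavelength (c = 299792458 m/s):
λ₀ = c/f₀ = 299792458/1.326e+18 = 2.2608783e-10 m = 226.0878 pm

Calculate Compton shift:
Δλ = λ_C(1 - cos(103°)) = 2.9721 pm

Final wavelength:
λ' = λ₀ + Δλ = 226.0878 + 2.9721 = 229.0599 pm

Final frequency:
f' = c/λ' = 299792458/2.2905994e-10 = 1.3087948e+18 Hz

Frequency shift (decrease):
Δf = f₀ - f' = 1.326e+18 - 1.3087948e+18 = 1.721e+16 Hz

(Intermediate values are shown rounded; full precision is carried through to the final answer.)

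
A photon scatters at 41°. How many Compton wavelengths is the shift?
0.2453 λ_C

The Compton shift formula is:
Δλ = λ_C(1 - cos θ)

Dividing both sides by λ_C:
Δλ/λ_C = 1 - cos θ

For θ = 41°:
Δλ/λ_C = 1 - cos(41°)
Δλ/λ_C = 1 - 0.7547
Δλ/λ_C = 0.2453

This means the shift is 0.2453 × λ_C = 0.5952 pm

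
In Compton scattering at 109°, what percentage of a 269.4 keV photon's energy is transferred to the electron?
0.4114 (or 41.14%)

Calculate initial and final photon energies:

Initial: E₀ = 269.4 keV → λ₀ = 4.6022 pm
Compton shift: Δλ = 3.2162 pm
Final wavelength: λ' = 7.8185 pm
Final energy: E' = 158.5785 keV

Fractional energy loss:
(E₀ - E')/E₀ = (269.4000 - 158.5785)/269.4000
= 110.8215/269.4000
= 0.4114
= 41.14%

(Intermediate values are shown rounded; full precision is carried through to the final answer.)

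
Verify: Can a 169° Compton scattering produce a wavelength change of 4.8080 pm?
Yes, consistent

Calculate the expected shift for θ = 169°:

Δλ_expected = λ_C(1 - cos(169°))
Δλ_expected = 2.4263 × (1 - cos(169°))
Δλ_expected = 2.4263 × 1.9816
Δλ_expected = 4.8080 pm

Given shift: 4.8080 pm
Expected shift: 4.8080 pm
Difference: 0.0000 pm

The values match. This is consistent with Compton scattering at the stated angle.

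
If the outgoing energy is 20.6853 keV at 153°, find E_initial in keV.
22.4000 keV

Convert final energy to wavelength (hc ≈ 1239.842 keV·pm):
λ' = hc/E' = 1239.842 / 20.6853 = 59.9383 pm

Calculate the Compton shift:
Δλ = λ_C(1 - cos(153°))
Δλ = 2.4263 × (1 - cos(153°))
Δλ = 4.5882 pm

Initial wavelength:
λ = λ' - Δλ = 59.9383 - 4.5882 = 55.3501 pm

Initial energy:
E = hc/λ = 1239.842 / 55.3501 = 22.4000 keV

(Intermediate values are shown rounded; full precision is carried through to the final answer.)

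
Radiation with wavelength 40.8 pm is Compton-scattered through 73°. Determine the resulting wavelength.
42.5169 pm

Using the Compton scattering formula:
λ' = λ + Δλ = λ + λ_C(1 - cos θ)

Given:
- Initial wavelength λ = 40.8 pm
- Scattering angle θ = 73°
- Compton wavelength λ_C ≈ 2.4263 pm

Calculate the shift:
Δλ = 2.4263 × (1 - cos(73°))
Δλ = 2.4263 × 0.7076
Δλ = 1.7169 pm

Final wavelength:
λ' = 40.8 + 1.7169 = 42.5169 pm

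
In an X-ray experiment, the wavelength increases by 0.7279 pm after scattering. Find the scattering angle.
45.57°

From the Compton formula Δλ = λ_C(1 - cos θ), we can solve for θ:

cos θ = 1 - Δλ/λ_C

Given:
- Δλ = 0.7279 pm
- λ_C = h/(m_e·c) ≈ 2.42631024 pm

cos θ = 1 - 0.7279/2.42631024
cos θ = 1 - 0.300003
cos θ = 0.699997

θ = arccos(0.699997)
θ = 45.57°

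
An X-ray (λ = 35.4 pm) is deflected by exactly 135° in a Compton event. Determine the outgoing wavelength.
39.5420 pm

Using the Compton formula: λ' = λ + λ_C(1 − cos θ)

For θ = 135°, cos θ = -√2/2 (exact) ≈ -0.7071, so:
1 − cos 135° = 1 − (-√2/2) ≈ 1.7071

Δλ = λ_C × 1.7071 = 2.4263 × 1.7071 = 4.1420 pm

λ' = 35.4 + 4.1420 = 39.5420 pm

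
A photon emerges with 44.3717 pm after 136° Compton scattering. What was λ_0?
40.2000 pm

From λ' = λ + Δλ, we have λ = λ' - Δλ

First calculate the Compton shift:
Δλ = λ_C(1 - cos θ)
Δλ = 2.4263 × (1 - cos(136°))
Δλ = 2.4263 × 1.7193
Δλ = 4.1717 pm

Initial wavelength:
λ = λ' - Δλ
λ = 44.3717 - 4.1717
λ = 40.2000 pm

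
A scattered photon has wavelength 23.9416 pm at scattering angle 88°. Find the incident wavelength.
21.6000 pm

From λ' = λ + Δλ, we have λ = λ' - Δλ

First calculate the Compton shift:
Δλ = λ_C(1 - cos θ)
Δλ = 2.4263 × (1 - cos(88°))
Δλ = 2.4263 × 0.9651
Δλ = 2.3416 pm

Initial wavelength:
λ = λ' - Δλ
λ = 23.9416 - 2.3416
λ = 21.6000 pm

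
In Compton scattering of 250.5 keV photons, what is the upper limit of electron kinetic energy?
124.0125 keV

Maximum energy transfer occurs at θ = 180° (backscattering).

Initial photon: E₀ = 250.5 keV → λ₀ = 4.9495 pm

Maximum Compton shift (at 180°):
Δλ_max = 2λ_C = 2 × 2.4263 = 4.8526 pm

Final wavelength:
λ' = 4.9495 + 4.8526 = 9.8021 pm

Minimum photon energy (maximum energy to electron):
E'_min = hc/λ' = 126.4875 keV

Maximum electron kinetic energy:
K_max = E₀ - E'_min = 250.5000 - 126.4875 = 124.0125 keV

(Intermediate values are shown rounded; full precision is carried through to the final answer.)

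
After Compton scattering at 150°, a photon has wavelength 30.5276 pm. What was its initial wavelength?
26.0000 pm

From λ' = λ + Δλ, we have λ = λ' - Δλ

First calculate the Compton shift:
Δλ = λ_C(1 - cos θ)
Δλ = 2.4263 × (1 - cos(150°))
Δλ = 2.4263 × 1.8660
Δλ = 4.5276 pm

Initial wavelength:
λ = λ' - Δλ
λ = 30.5276 - 4.5276
λ = 26.0000 pm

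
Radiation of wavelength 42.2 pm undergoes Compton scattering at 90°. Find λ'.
44.6263 pm

Using the Compton formula: λ' = λ + λ_C(1 − cos θ)

For θ = 90°, cos θ = 0 (exact) = 0.0000, so:
1 − cos 90° = 1 − (0) = 1.0000

Δλ = λ_C × 1.0000 = 2.4263 × 1.0000 = 2.4263 pm

λ' = 42.2 + 2.4263 = 44.6263 pm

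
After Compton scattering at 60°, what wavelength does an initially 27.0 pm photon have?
28.2132 pm

Using the Compton formula: λ' = λ + λ_C(1 − cos θ)

For θ = 60°, cos θ = 1/2 (exact) = 0.5000, so:
1 − cos 60° = 1 − (1/2) = 0.5000

Δλ = λ_C × 0.5000 = 2.4263 × 0.5000 = 1.2132 pm

λ' = 27.0 + 1.2132 = 28.2132 pm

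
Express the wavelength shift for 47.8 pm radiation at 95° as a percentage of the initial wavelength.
5.5184%

Calculate the Compton shift:
Δλ = λ_C(1 - cos(95°))
Δλ = 2.4263 × (1 - cos(95°))
Δλ = 2.4263 × 1.0872
Δλ = 2.6378 pm

Percentage change:
(Δλ/λ₀) × 100 = (2.6378/47.8) × 100
= 5.5184%

(Intermediate values are shown rounded; full precision is carried through to the final answer.)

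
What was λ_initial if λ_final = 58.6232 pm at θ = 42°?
58.0000 pm

From λ' = λ + Δλ, we have λ = λ' - Δλ

First calculate the Compton shift:
Δλ = λ_C(1 - cos θ)
Δλ = 2.4263 × (1 - cos(42°))
Δλ = 2.4263 × 0.2569
Δλ = 0.6232 pm

Initial wavelength:
λ = λ' - Δλ
λ = 58.6232 - 0.6232
λ = 58.0000 pm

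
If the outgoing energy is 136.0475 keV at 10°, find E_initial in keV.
136.6000 keV

Convert final energy to wavelength (hc ≈ 1239.842 keV·pm):
λ' = hc/E' = 1239.842 / 136.0475 = 9.1133 pm

Calculate the Compton shift:
Δλ = λ_C(1 - cos(10°))
Δλ = 2.4263 × (1 - cos(10°))
Δλ = 0.0369 pm

Initial wavelength:
λ = λ' - Δλ = 9.1133 - 0.0369 = 9.0764 pm

Initial energy:
E = hc/λ = 1239.842 / 9.0764 = 136.6000 keV

(Intermediate values are shown rounded; full precision is carried through to the final answer.)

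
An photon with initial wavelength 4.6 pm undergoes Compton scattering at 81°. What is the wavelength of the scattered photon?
6.6468 pm

Using the Compton scattering formula:
λ' = λ + Δλ = λ + λ_C(1 - cos θ)

Given:
- Initial wavelength λ = 4.6 pm
- Scattering angle θ = 81°
- Compton wavelength λ_C ≈ 2.4263 pm

Calculate the shift:
Δλ = 2.4263 × (1 - cos(81°))
Δλ = 2.4263 × 0.8436
Δλ = 2.0468 pm

Final wavelength:
λ' = 4.6 + 2.0468 = 6.6468 pm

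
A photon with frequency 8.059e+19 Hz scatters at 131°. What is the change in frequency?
4.185e+19 Hz (decrease)

Convert frequency to wavelength (c = 299792458 m/s):
λ₀ = c/f₀ = 299792458/8.059e+19 = 3.7199709e-12 m = 3.7200 pm

Calculate Compton shift:
Δλ = λ_C(1 - cos(131°)) = 4.0181 pm

Final wavelength:
λ' = λ₀ + Δλ = 3.7200 + 4.0181 = 7.7381 pm

Final frequency:
f' = c/λ' = 299792458/7.7380839e-12 = 3.8742467e+19 Hz

Frequency shift (decrease):
Δf = f₀ - f' = 8.059e+19 - 3.8742467e+19 = 4.185e+19 Hz

(Intermediate values are shown rounded; full precision is carried through to the final answer.)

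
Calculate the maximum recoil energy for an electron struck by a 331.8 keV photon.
187.4533 keV

Maximum energy transfer occurs at θ = 180° (backscattering).

Initial photon: E₀ = 331.8 keV → λ₀ = 3.7367 pm

Maximum Compton shift (at 180°):
Δλ_max = 2λ_C = 2 × 2.4263 = 4.8526 pm

Final wavelength:
λ' = 3.7367 + 4.8526 = 8.5893 pm

Minimum photon energy (maximum energy to electron):
E'_min = hc/λ' = 144.3467 keV

Maximum electron kinetic energy:
K_max = E₀ - E'_min = 331.8000 - 144.3467 = 187.4533 keV

(Intermediate values are shown rounded; full precision is carried through to the final answer.)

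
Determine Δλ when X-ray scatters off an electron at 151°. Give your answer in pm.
4.5484 pm

Using the Compton scattering formula:
Δλ = λ_C(1 - cos θ)

where λ_C = h/(m_e·c) ≈ 2.4263 pm is the Compton wavelength of an electron.

For θ = 151°:
cos(151°) = -0.8746
1 - cos(151°) = 1.8746

Δλ = 2.4263 × 1.8746
Δλ = 4.5484 pm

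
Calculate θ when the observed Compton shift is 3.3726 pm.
112.96°

From the Compton formula Δλ = λ_C(1 - cos θ), we can solve for θ:

cos θ = 1 - Δλ/λ_C

Given:
- Δλ = 3.3726 pm
- λ_C = h/(m_e·c) ≈ 2.42631024 pm

cos θ = 1 - 3.3726/2.42631024
cos θ = 1 - 1.390012
cos θ = -0.390012

θ = arccos(-0.390012)
θ = 112.96°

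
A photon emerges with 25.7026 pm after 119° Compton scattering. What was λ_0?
22.1000 pm

From λ' = λ + Δλ, we have λ = λ' - Δλ

First calculate the Compton shift:
Δλ = λ_C(1 - cos θ)
Δλ = 2.4263 × (1 - cos(119°))
Δλ = 2.4263 × 1.4848
Δλ = 3.6026 pm

Initial wavelength:
λ = λ' - Δλ
λ = 25.7026 - 3.6026
λ = 22.1000 pm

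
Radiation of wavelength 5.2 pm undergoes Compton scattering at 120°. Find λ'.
8.8395 pm

Using the Compton formula: λ' = λ + λ_C(1 − cos θ)

For θ = 120°, cos θ = -1/2 (exact) = -0.5000, so:
1 − cos 120° = 1 − (-1/2) = 1.5000

Δλ = λ_C × 1.5000 = 2.4263 × 1.5000 = 3.6395 pm

λ' = 5.2 + 3.6395 = 8.8395 pm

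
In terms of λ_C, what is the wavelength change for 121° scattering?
1.5150 λ_C

The Compton shift formula is:
Δλ = λ_C(1 - cos θ)

Dividing both sides by λ_C:
Δλ/λ_C = 1 - cos θ

For θ = 121°:
Δλ/λ_C = 1 - cos(121°)
Δλ/λ_C = 1 - -0.5150
Δλ/λ_C = 1.5150

This means the shift is 1.5150 × λ_C = 3.6760 pm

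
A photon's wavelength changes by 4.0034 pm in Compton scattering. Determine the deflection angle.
130.54°

From the Compton formula Δλ = λ_C(1 - cos θ), we can solve for θ:

cos θ = 1 - Δλ/λ_C

Given:
- Δλ = 4.0034 pm
- λ_C = h/(m_e·c) ≈ 2.42631024 pm

cos θ = 1 - 4.0034/2.42631024
cos θ = 1 - 1.649995
cos θ = -0.649995

θ = arccos(-0.649995)
θ = 130.54°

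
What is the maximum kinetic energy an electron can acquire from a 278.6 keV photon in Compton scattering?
145.3249 keV

Maximum energy transfer occurs at θ = 180° (backscattering).

Initial photon: E₀ = 278.6 keV → λ₀ = 4.4503 pm

Maximum Compton shift (at 180°):
Δλ_max = 2λ_C = 2 × 2.4263 = 4.8526 pm

Final wavelength:
λ' = 4.4503 + 4.8526 = 9.3029 pm

Minimum photon energy (maximum energy to electron):
E'_min = hc/λ' = 133.2751 keV

Maximum electron kinetic energy:
K_max = E₀ - E'_min = 278.6000 - 133.2751 = 145.3249 keV

(Intermediate values are shown rounded; full precision is carried through to the final answer.)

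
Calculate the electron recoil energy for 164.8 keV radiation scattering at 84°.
36.9286 keV

By energy conservation: K_e = E_initial - E_final

First find the scattered photon energy:
Initial wavelength: λ = hc/E = 7.5233 pm
Compton shift: Δλ = λ_C(1 - cos(84°)) = 2.1727 pm
Final wavelength: λ' = 7.5233 + 2.1727 = 9.6960 pm
Final photon energy: E' = hc/λ' = 127.8714 keV

Electron kinetic energy:
K_e = E - E' = 164.8000 - 127.8714 = 36.9286 keV

(Intermediate values are shown rounded; full precision is carried through to the final answer.)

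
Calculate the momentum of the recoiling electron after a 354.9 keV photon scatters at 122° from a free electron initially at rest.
2.5083e-22 kg·m/s

The electron is initially at rest, so by conservation of momentum:
p⃗_e = p⃗₀ − p⃗'  (incident photon momentum minus scattered photon momentum)

Photon momentum magnitudes (p = h/λ = E/c):
λ₀ = hc/E₀ = 3.4935 pm → p₀ = h/λ₀ = 1.8967e-22 kg·m/s
Δλ = λ_C(1 − cos 122°) = 3.7121 pm
λ' = 7.2056 pm → p' = h/λ' = 9.1958e-23 kg·m/s

The scattered photon makes angle θ = 122° with the incident direction, so by the law of cosines:
|p⃗_e|² = p₀² + p'² − 2p₀p'cos θ
|p⃗_e|² = (1.8967e-22)² + (9.1958e-23)² − 2·1.8967e-22·9.1958e-23·cos(122°)
|p⃗_e| = 2.5083e-22 kg·m/s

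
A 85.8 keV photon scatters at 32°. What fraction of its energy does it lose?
0.0249 (or 2.49%)

Calculate initial and final photon energies:

Initial: E₀ = 85.8 keV → λ₀ = 14.4504 pm
Compton shift: Δλ = 0.3687 pm
Final wavelength: λ' = 14.8191 pm
Final energy: E' = 83.6654 keV

Fractional energy loss:
(E₀ - E')/E₀ = (85.8000 - 83.6654)/85.8000
= 2.1346/85.8000
= 0.0249
= 2.49%

(Intermediate values are shown rounded; full precision is carried through to the final answer.)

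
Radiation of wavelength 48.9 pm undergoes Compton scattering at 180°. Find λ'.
53.7526 pm

Using the Compton formula: λ' = λ + λ_C(1 − cos θ)

For θ = 180°, cos θ = -1 (exact) = -1.0000, so:
1 − cos 180° = 1 − (-1) = 2.0000

Δλ = λ_C × 2.0000 = 2.4263 × 2.0000 = 4.8526 pm

λ' = 48.9 + 4.8526 = 53.7526 pm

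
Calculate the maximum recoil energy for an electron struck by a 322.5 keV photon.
179.9418 keV

Maximum energy transfer occurs at θ = 180° (backscattering).

Initial photon: E₀ = 322.5 keV → λ₀ = 3.8445 pm

Maximum Compton shift (at 180°):
Δλ_max = 2λ_C = 2 × 2.4263 = 4.8526 pm

Final wavelength:
λ' = 3.8445 + 4.8526 = 8.6971 pm

Minimum photon energy (maximum energy to electron):
E'_min = hc/λ' = 142.5582 keV

Maximum electron kinetic energy:
K_max = E₀ - E'_min = 322.5000 - 142.5582 = 179.9418 keV

(Intermediate values are shown rounded; full precision is carried through to the final answer.)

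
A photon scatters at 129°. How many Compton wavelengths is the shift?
1.6293 λ_C

The Compton shift formula is:
Δλ = λ_C(1 - cos θ)

Dividing both sides by λ_C:
Δλ/λ_C = 1 - cos θ

For θ = 129°:
Δλ/λ_C = 1 - cos(129°)
Δλ/λ_C = 1 - -0.6293
Δλ/λ_C = 1.6293

This means the shift is 1.6293 × λ_C = 3.9532 pm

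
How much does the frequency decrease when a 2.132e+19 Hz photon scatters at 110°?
4.009e+18 Hz (decrease)

Convert frequency to wavelength (c = 299792458 m/s):
λ₀ = c/f₀ = 299792458/2.132e+19 = 1.4061560e-11 m = 14.0616 pm

Calculate Compton shift:
Δλ = λ_C(1 - cos(110°)) = 3.2562 pm

Final wavelength:
λ' = λ₀ + Δλ = 14.0616 + 3.2562 = 17.3177 pm

Final frequency:
f' = c/λ' = 299792458/1.7317717e-11 = 1.7311315e+19 Hz

Frequency shift (decrease):
Δf = f₀ - f' = 2.132e+19 - 1.7311315e+19 = 4.009e+18 Hz

(Intermediate values are shown rounded; full precision is carried through to the final answer.)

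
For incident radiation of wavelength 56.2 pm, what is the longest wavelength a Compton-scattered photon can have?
61.0526 pm (at θ = 180°)

The Compton shift is Δλ = λ_C(1 − cos θ).

Since cos θ ranges from −1 to 1, the factor (1 − cos θ) ranges from 0 to 2; the maximum shift occurs at θ = 180° (backscattering):
Δλ_max = 2λ_C = 2 × 2.4263 pm = 4.8526 pm

Maximum scattered wavelength:
λ'_max = λ₀ + Δλ_max = 56.2 + 4.8526 = 61.0526 pm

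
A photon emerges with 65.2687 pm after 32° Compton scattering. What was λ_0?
64.9000 pm

From λ' = λ + Δλ, we have λ = λ' - Δλ

First calculate the Compton shift:
Δλ = λ_C(1 - cos θ)
Δλ = 2.4263 × (1 - cos(32°))
Δλ = 2.4263 × 0.1520
Δλ = 0.3687 pm

Initial wavelength:
λ = λ' - Δλ
λ = 65.2687 - 0.3687
λ = 64.9000 pm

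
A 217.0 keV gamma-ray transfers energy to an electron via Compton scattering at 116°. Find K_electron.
82.2857 keV

By energy conservation: K_e = E_initial - E_final

First find the scattered photon energy:
Initial wavelength: λ = hc/E = 5.7136 pm
Compton shift: Δλ = λ_C(1 - cos(116°)) = 3.4899 pm
Final wavelength: λ' = 5.7136 + 3.4899 = 9.2035 pm
Final photon energy: E' = hc/λ' = 134.7143 keV

Electron kinetic energy:
K_e = E - E' = 217.0000 - 134.7143 = 82.2857 keV

(Intermediate values are shown rounded; full precision is carried through to the final answer.)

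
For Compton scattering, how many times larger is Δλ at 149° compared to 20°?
149° produces the larger shift by a factor of 30.795

Calculate both shifts using Δλ = λ_C(1 - cos θ):

For θ₁ = 20°:
Δλ₁ = 2.4263 × (1 - cos(20°))
Δλ₁ = 2.4263 × 0.0603
Δλ₁ = 0.1463 pm

For θ₂ = 149°:
Δλ₂ = 2.4263 × (1 - cos(149°))
Δλ₂ = 2.4263 × 1.8572
Δλ₂ = 4.5061 pm

The 149° angle produces the larger shift.
Ratio: 4.5061/0.1463 = 30.795

(Intermediate values are shown rounded; full precision is carried through to the final answer.)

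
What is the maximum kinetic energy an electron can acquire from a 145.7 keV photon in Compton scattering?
52.9126 keV

Maximum energy transfer occurs at θ = 180° (backscattering).

Initial photon: E₀ = 145.7 keV → λ₀ = 8.5096 pm

Maximum Compton shift (at 180°):
Δλ_max = 2λ_C = 2 × 2.4263 = 4.8526 pm

Final wavelength:
λ' = 8.5096 + 4.8526 = 13.3622 pm

Minimum photon energy (maximum energy to electron):
E'_min = hc/λ' = 92.7874 keV

Maximum electron kinetic energy:
K_max = E₀ - E'_min = 145.7000 - 92.7874 = 52.9126 keV

(Intermediate values are shown rounded; full precision is carried through to the final answer.)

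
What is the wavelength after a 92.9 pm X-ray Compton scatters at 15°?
92.9827 pm

Using the Compton scattering formula:
λ' = λ + Δλ = λ + λ_C(1 - cos θ)

Given:
- Initial wavelength λ = 92.9 pm
- Scattering angle θ = 15°
- Compton wavelength λ_C ≈ 2.4263 pm

Calculate the shift:
Δλ = 2.4263 × (1 - cos(15°))
Δλ = 2.4263 × 0.0341
Δλ = 0.0827 pm

Final wavelength:
λ' = 92.9 + 0.0827 = 92.9827 pm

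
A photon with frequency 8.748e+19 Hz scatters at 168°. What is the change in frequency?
5.104e+19 Hz (decrease)

Convert frequency to wavelength (c = 299792458 m/s):
λ₀ = c/f₀ = 299792458/8.748e+19 = 3.4269828e-12 m = 3.4270 pm

Calculate Compton shift:
Δλ = λ_C(1 - cos(168°)) = 4.7996 pm

Final wavelength:
λ' = λ₀ + Δλ = 3.4270 + 4.7996 = 8.2266 pm

Final frequency:
f' = c/λ' = 299792458/8.2265826e-12 = 3.6441919e+19 Hz

Frequency shift (decrease):
Δf = f₀ - f' = 8.748e+19 - 3.6441919e+19 = 5.104e+19 Hz

(Intermediate values are shown rounded; full precision is carried through to the final answer.)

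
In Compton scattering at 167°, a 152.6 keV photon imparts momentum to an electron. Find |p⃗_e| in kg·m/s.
1.3205e-22 kg·m/s

The electron is initially at rest, so by conservation of momentum:
p⃗_e = p⃗₀ − p⃗'  (incident photon momentum minus scattered photon momentum)

Photon momentum magnitudes (p = h/λ = E/c):
λ₀ = hc/E₀ = 8.1248 pm → p₀ = h/λ₀ = 8.1554e-23 kg·m/s
Δλ = λ_C(1 − cos 167°) = 4.7904 pm
λ' = 12.9152 pm → p' = h/λ' = 5.1304e-23 kg·m/s

The scattered photon makes angle θ = 167° with the incident direction, so by the law of cosines:
|p⃗_e|² = p₀² + p'² − 2p₀p'cos θ
|p⃗_e|² = (8.1554e-23)² + (5.1304e-23)² − 2·8.1554e-23·5.1304e-23·cos(167°)
|p⃗_e| = 1.3205e-22 kg·m/s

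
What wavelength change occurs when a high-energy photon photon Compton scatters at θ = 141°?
4.3119 pm

Using the Compton scattering formula:
Δλ = λ_C(1 - cos θ)

where λ_C = h/(m_e·c) ≈ 2.4263 pm is the Compton wavelength of an electron.

For θ = 141°:
cos(141°) = -0.7771
1 - cos(141°) = 1.7771

Δλ = 2.4263 × 1.7771
Δλ = 4.3119 pm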